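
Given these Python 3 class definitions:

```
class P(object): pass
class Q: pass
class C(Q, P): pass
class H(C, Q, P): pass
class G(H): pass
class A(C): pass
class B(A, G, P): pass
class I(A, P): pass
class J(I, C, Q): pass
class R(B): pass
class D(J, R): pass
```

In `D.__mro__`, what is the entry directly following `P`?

L[D] = D + merge(L[J], L[R], [J R])
  take J:  [J I A C Q P object] + [R B A G H C Q P object] + [J R]
  take I:  [I A C Q P object] + [R B A G H C Q P object] + [R]
  take R:  [A C Q P object] + [R B A G H C Q P object] + [R]
  take B:  [A C Q P object] + [B A G H C Q P object]
  take A:  [A C Q P object] + [A G H C Q P object]
  take G:  [C Q P object] + [G H C Q P object]
  take H:  [C Q P object] + [H C Q P object]
  take C:  [C Q P object] + [C Q P object]
  take Q:  [Q P object] + [Q P object]
  take P:  [P object] + [P object]
  take object:  [object] + [object]
MRO: D J I R B A G H C Q P object
P is at position 10; next is object.

object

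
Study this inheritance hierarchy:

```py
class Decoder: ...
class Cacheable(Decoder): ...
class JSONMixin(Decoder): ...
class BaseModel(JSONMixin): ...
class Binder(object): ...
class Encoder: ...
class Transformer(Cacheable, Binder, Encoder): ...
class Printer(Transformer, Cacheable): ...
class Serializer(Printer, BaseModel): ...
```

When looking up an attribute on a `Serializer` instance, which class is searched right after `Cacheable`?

L[Serializer] = Serializer + merge(L[Printer], L[BaseModel], [Printer BaseModel])
  take Printer:  [Printer Transformer Cacheable Decoder Binder Encoder object] + [BaseModel JSONMixin Decoder object] + [Printer BaseModel]
  take Transformer:  [Transformer Cacheable Decoder Binder Encoder object] + [BaseModel JSONMixin Decoder object] + [BaseModel]
  take Cacheable:  [Cacheable Decoder Binder Encoder object] + [BaseModel JSONMixin Decoder object] + [BaseModel]
  take BaseModel:  [Decoder Binder Encoder object] + [BaseModel JSONMixin Decoder object] + [BaseModel]
  take JSONMixin:  [Decoder Binder Encoder object] + [JSONMixin Decoder object]
  take Decoder:  [Decoder Binder Encoder object] + [Decoder object]
  take Binder:  [Binder Encoder object] + [object]
  take Encoder:  [Encoder object] + [object]
  take object:  [object] + [object]
MRO: Serializer Printer Transformer Cacheable BaseModel JSONMixin Decoder Binder Encoder object
Cacheable is at position 3; next is BaseModel.

BaseModel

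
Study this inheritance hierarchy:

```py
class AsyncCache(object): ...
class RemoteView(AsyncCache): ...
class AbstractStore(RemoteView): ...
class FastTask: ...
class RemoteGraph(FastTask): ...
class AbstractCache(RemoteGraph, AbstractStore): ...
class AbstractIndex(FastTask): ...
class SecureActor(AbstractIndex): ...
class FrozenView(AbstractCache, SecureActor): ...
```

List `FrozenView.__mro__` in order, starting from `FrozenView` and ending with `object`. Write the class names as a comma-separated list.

L[FrozenView] = FrozenView + merge(L[AbstractCache], L[SecureActor], [AbstractCache SecureActor])
  take AbstractCache:  [AbstractCache RemoteGraph FastTask AbstractStore RemoteView AsyncCache object] + [SecureActor AbstractIndex FastTask object] + [AbstractCache SecureActor]
  take RemoteGraph:  [RemoteGraph FastTask AbstractStore RemoteView AsyncCache object] + [SecureActor AbstractIndex FastTask object] + [SecureActor]
  take SecureActor:  [FastTask AbstractStore RemoteView AsyncCache object] + [SecureActor AbstractIndex FastTask object] + [SecureActor]
  take AbstractIndex:  [FastTask AbstractStore RemoteView AsyncCache object] + [AbstractIndex FastTask object]
  take FastTask:  [FastTask AbstractStore RemoteView AsyncCache object] + [FastTask object]
  take AbstractStore:  [AbstractStore RemoteView AsyncCache object] + [object]
  take RemoteView:  [RemoteView AsyncCache object] + [object]
  take AsyncCache:  [AsyncCache object] + [object]
  take object:  [object] + [object]

FrozenView, AbstractCache, RemoteGraph, SecureActor, AbstractIndex, FastTask, AbstractStore, RemoteView, AsyncCache, object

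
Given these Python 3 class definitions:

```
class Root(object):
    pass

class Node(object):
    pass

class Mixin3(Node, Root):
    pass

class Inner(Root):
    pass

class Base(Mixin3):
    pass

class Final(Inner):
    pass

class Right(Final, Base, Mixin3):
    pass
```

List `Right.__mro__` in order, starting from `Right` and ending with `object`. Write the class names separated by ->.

Right -> Final -> Inner -> Base -> Mixin3 -> Node -> Root -> object

L[Right] = Right + merge(L[Final], L[Base], L[Mixin3], [Final Base Mixin3])
  take Final:  [Final Inner Root object] + [Base Mixin3 Node Root object] + [Mixin3 Node Root object] + [Final Base Mixin3]
  take Inner:  [Inner Root object] + [Base Mixin3 Node Root object] + [Mixin3 Node Root object] + [Base Mixin3]
  take Base:  [Root object] + [Base Mixin3 Node Root object] + [Mixin3 Node Root object] + [Base Mixin3]
  take Mixin3:  [Root object] + [Mixin3 Node Root object] + [Mixin3 Node Root object] + [Mixin3]
  take Node:  [Root object] + [Node Root object] + [Node Root object]
  take Root:  [Root object] + [Root object] + [Root object]
  take object:  [object] + [object] + [object]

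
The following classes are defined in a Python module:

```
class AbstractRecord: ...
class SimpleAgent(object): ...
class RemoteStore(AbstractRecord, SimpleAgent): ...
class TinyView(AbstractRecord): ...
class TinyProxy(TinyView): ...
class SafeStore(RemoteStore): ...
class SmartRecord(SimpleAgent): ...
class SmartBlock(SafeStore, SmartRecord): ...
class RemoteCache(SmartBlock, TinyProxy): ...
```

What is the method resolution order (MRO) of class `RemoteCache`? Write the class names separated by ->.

RemoteCache -> SmartBlock -> SafeStore -> RemoteStore -> TinyProxy -> TinyView -> AbstractRecord -> SmartRecord -> SimpleAgent -> object

L[RemoteCache] = RemoteCache + merge(L[SmartBlock], L[TinyProxy], [SmartBlock TinyProxy])
  take SmartBlock:  [SmartBlock SafeStore RemoteStore AbstractRecord SmartRecord SimpleAgent object] + [TinyProxy TinyView AbstractRecord object] + [SmartBlock TinyProxy]
  take SafeStore:  [SafeStore RemoteStore AbstractRecord SmartRecord SimpleAgent object] + [TinyProxy TinyView AbstractRecord object] + [TinyProxy]
  take RemoteStore:  [RemoteStore AbstractRecord SmartRecord SimpleAgent object] + [TinyProxy TinyView AbstractRecord object] + [TinyProxy]
  take TinyProxy:  [AbstractRecord SmartRecord SimpleAgent object] + [TinyProxy TinyView AbstractRecord object] + [TinyProxy]
  take TinyView:  [AbstractRecord SmartRecord SimpleAgent object] + [TinyView AbstractRecord object]
  take AbstractRecord:  [AbstractRecord SmartRecord SimpleAgent object] + [AbstractRecord object]
  take SmartRecord:  [SmartRecord SimpleAgent object] + [object]
  take SimpleAgent:  [SimpleAgent object] + [object]
  take object:  [object] + [object]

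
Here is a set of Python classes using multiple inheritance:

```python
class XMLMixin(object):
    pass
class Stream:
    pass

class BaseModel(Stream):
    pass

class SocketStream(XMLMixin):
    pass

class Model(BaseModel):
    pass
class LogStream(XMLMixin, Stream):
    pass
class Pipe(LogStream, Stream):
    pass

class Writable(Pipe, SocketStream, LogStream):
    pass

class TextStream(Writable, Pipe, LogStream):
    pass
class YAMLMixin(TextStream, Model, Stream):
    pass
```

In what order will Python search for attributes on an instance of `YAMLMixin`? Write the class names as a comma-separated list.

YAMLMixin, TextStream, Writable, Pipe, SocketStream, LogStream, XMLMixin, Model, BaseModel, Stream, object

L[YAMLMixin] = YAMLMixin + merge(L[TextStream], L[Model], L[Stream], [TextStream Model Stream])
  take TextStream:  [TextStream Writable Pipe SocketStream LogStream XMLMixin Stream object] + [Model BaseModel Stream object] + [Stream object] + [TextStream Model Stream]
  take Writable:  [Writable Pipe SocketStream LogStream XMLMixin Stream object] + [Model BaseModel Stream object] + [Stream object] + [Model Stream]
  take Pipe:  [Pipe SocketStream LogStream XMLMixin Stream object] + [Model BaseModel Stream object] + [Stream object] + [Model Stream]
  take SocketStream:  [SocketStream LogStream XMLMixin Stream object] + [Model BaseModel Stream object] + [Stream object] + [Model Stream]
  take LogStream:  [LogStream XMLMixin Stream object] + [Model BaseModel Stream object] + [Stream object] + [Model Stream]
  take XMLMixin:  [XMLMixin Stream object] + [Model BaseModel Stream object] + [Stream object] + [Model Stream]
  take Model:  [Stream object] + [Model BaseModel Stream object] + [Stream object] + [Model Stream]
  take BaseModel:  [Stream object] + [BaseModel Stream object] + [Stream object] + [Stream]
  take Stream:  [Stream object] + [Stream object] + [Stream object] + [Stream]
  take object:  [object] + [object] + [object]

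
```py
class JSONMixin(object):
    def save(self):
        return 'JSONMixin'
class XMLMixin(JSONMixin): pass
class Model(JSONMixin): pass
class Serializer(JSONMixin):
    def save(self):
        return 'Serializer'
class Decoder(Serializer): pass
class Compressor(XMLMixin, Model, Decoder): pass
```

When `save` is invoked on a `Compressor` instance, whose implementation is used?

Serializer

L[Compressor] = Compressor + merge(L[XMLMixin], L[Model], L[Decoder], [XMLMixin Model Decoder])
  take XMLMixin:  [XMLMixin JSONMixin object] + [Model JSONMixin object] + [Decoder Serializer JSONMixin object] + [XMLMixin Model Decoder]
  take Model:  [JSONMixin object] + [Model JSONMixin object] + [Decoder Serializer JSONMixin object] + [Model Decoder]
  take Decoder:  [JSONMixin object] + [JSONMixin object] + [Decoder Serializer JSONMixin object] + [Decoder]
  take Serializer:  [JSONMixin object] + [JSONMixin object] + [Serializer JSONMixin object]
  take JSONMixin:  [JSONMixin object] + [JSONMixin object] + [JSONMixin object]
  take object:  [object] + [object] + [object]
MRO: Compressor XMLMixin Model Decoder Serializer JSONMixin object
save is defined in: JSONMixin, Serializer. First along the MRO is Serializer.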